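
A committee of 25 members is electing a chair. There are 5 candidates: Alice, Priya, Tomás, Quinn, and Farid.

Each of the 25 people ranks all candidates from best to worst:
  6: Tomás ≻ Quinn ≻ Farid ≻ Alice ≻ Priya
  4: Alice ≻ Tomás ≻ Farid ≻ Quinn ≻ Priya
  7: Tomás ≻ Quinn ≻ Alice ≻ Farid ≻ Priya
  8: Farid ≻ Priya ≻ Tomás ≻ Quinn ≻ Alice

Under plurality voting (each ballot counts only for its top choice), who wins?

Tomás

First-place votes: Alice 4, Priya 0, Tomás 13, Quinn 0, Farid 8.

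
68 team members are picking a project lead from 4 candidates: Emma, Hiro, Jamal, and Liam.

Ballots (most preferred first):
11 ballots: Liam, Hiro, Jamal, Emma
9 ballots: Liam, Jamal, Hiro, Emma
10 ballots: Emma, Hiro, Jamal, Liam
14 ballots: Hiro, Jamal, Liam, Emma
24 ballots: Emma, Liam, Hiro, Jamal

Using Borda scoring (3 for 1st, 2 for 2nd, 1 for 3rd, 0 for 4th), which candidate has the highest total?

Emma: 11×0 + 9×0 + 10×3 + 14×0 + 24×3 = 102
Hiro: 11×2 + 9×1 + 10×2 + 14×3 + 24×1 = 117
Jamal: 11×1 + 9×2 + 10×1 + 14×2 + 24×0 = 67
Liam: 11×3 + 9×3 + 10×0 + 14×1 + 24×2 = 122

Liam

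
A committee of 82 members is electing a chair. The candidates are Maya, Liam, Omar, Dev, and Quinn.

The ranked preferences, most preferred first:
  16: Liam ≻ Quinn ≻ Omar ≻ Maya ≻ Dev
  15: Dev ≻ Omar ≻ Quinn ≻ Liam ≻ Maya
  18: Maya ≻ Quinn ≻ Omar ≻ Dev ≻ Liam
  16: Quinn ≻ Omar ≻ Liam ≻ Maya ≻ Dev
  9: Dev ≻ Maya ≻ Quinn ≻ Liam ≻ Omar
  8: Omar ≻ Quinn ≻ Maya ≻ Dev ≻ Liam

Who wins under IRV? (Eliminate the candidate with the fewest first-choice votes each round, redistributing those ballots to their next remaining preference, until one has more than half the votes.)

Round 1: Maya 18, Liam 16, Omar 8, Dev 24, Quinn 16. Omar eliminated.
Round 2: Maya 18, Liam 16, Dev 24, Quinn 24. Liam eliminated.
Round 3: Maya 18, Dev 24, Quinn 40. Maya eliminated.
Round 4: Dev 24, Quinn 58. Quinn has a majority (≥42).

Quinn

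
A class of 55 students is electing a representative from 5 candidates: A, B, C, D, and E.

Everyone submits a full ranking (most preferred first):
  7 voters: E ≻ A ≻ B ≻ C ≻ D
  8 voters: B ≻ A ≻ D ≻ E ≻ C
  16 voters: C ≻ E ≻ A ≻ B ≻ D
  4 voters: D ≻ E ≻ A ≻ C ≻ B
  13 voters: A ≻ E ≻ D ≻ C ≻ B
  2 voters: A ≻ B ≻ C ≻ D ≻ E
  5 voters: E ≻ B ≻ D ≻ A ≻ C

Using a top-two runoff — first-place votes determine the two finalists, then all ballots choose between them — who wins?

A

Round 1 first-place votes: A 15, B 8, C 16, D 4, E 12. C and A advance.
Runoff: C is ranked above A on 16 ballots, A above C on 39.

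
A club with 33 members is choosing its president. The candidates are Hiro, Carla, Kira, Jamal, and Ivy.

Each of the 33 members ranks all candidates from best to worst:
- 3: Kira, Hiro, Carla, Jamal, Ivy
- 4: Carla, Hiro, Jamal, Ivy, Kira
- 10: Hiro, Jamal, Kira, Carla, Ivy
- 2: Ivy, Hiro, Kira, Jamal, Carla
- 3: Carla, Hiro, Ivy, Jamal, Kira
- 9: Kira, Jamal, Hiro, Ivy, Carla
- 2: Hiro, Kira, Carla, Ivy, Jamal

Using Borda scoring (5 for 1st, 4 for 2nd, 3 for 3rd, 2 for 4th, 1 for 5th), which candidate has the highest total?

Hiro: 3×4 + 4×4 + 10×5 + 2×4 + 3×4 + 9×3 + 2×5 = 135
Carla: 3×3 + 4×5 + 10×2 + 2×1 + 3×5 + 9×1 + 2×3 = 81
Kira: 3×5 + 4×1 + 10×3 + 2×3 + 3×1 + 9×5 + 2×4 = 111
Jamal: 3×2 + 4×3 + 10×4 + 2×2 + 3×2 + 9×4 + 2×1 = 106
Ivy: 3×1 + 4×2 + 10×1 + 2×5 + 3×3 + 9×2 + 2×2 = 62

Hiro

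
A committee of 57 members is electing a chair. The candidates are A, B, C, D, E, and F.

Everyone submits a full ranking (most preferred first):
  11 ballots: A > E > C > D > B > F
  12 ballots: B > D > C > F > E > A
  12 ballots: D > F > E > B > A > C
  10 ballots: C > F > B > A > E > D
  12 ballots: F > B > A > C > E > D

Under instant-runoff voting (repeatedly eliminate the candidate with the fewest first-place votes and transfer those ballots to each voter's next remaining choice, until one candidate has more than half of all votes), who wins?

Round 1: A 11, B 12, C 10, D 12, E 0, F 12. E eliminated.
Round 2: A 11, B 12, C 10, D 12, F 12. C eliminated.
Round 3: A 11, B 12, D 12, F 22. A eliminated.
Round 4: B 12, D 23, F 22. B eliminated.
Round 5: D 35, F 22. D has a majority (≥29).

D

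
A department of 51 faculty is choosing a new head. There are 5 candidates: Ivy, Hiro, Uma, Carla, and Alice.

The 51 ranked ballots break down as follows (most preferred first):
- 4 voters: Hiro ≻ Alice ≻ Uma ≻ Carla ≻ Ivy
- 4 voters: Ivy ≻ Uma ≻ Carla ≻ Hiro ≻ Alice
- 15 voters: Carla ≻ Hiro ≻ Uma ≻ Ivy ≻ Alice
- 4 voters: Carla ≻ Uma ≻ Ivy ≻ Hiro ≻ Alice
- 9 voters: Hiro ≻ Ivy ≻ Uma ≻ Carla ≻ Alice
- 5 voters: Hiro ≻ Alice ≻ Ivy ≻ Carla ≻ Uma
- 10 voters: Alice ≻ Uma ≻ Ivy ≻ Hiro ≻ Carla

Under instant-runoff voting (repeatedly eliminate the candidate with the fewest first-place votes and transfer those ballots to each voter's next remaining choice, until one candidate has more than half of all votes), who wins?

Hiro

Round 1: Ivy 4, Hiro 18, Uma 0, Carla 19, Alice 10. Uma eliminated.
Round 2: Ivy 4, Hiro 18, Carla 19, Alice 10. Ivy eliminated.
Round 3: Hiro 18, Carla 23, Alice 10. Alice eliminated.
Round 4: Hiro 28, Carla 23. Hiro has a majority (≥26).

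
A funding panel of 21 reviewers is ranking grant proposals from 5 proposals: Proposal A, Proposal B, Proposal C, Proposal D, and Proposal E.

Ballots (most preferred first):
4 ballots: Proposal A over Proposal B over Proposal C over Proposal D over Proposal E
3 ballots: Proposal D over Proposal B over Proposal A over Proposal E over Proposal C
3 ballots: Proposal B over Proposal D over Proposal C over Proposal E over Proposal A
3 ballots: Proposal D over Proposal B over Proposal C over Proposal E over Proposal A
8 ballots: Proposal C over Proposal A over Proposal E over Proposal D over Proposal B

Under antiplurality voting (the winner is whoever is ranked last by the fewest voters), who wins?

Proposal D

Last-place votes: Proposal A 6, Proposal B 8, Proposal C 3, Proposal D 0, Proposal E 4.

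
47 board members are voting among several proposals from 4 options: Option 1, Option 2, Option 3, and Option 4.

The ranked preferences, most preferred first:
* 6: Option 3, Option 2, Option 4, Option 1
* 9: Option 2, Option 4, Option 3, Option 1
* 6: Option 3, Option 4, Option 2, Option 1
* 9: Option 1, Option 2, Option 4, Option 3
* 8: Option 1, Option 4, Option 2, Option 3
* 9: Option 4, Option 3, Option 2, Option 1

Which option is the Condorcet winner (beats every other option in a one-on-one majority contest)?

Option 2

Option 2 vs Option 1: 30–17
Option 2 vs Option 3: 26–21
Option 2 vs Option 4: 24–23
Option 2 beats every other option.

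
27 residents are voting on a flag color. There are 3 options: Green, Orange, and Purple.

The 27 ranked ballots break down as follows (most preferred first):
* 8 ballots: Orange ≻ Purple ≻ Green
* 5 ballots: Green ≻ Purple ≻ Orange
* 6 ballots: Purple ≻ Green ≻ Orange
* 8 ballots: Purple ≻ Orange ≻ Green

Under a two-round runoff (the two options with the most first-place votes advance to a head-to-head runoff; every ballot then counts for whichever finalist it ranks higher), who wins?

Round 1 first-place votes: Green 5, Orange 8, Purple 14. Purple and Orange advance.
Runoff: Purple is ranked above Orange on 19 ballots, Orange above Purple on 8.

Purple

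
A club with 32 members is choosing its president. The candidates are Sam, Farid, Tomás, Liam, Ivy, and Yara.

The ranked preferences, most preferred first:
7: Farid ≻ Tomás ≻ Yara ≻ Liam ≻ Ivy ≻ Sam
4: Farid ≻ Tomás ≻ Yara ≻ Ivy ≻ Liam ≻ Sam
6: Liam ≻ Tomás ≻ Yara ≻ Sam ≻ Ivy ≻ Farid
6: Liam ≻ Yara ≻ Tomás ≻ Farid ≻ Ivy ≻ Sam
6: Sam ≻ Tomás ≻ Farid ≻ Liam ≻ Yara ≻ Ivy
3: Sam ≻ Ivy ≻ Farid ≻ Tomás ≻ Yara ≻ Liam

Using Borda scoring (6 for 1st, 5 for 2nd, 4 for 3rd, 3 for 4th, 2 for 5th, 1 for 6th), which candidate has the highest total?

Tomás

Sam: 7×1 + 4×1 + 6×3 + 6×1 + 6×6 + 3×6 = 89
Farid: 7×6 + 4×6 + 6×1 + 6×3 + 6×4 + 3×4 = 126
Tomás: 7×5 + 4×5 + 6×5 + 6×4 + 6×5 + 3×3 = 148
Liam: 7×3 + 4×2 + 6×6 + 6×6 + 6×3 + 3×1 = 122
Ivy: 7×2 + 4×3 + 6×2 + 6×2 + 6×1 + 3×5 = 71
Yara: 7×4 + 4×4 + 6×4 + 6×5 + 6×2 + 3×2 = 116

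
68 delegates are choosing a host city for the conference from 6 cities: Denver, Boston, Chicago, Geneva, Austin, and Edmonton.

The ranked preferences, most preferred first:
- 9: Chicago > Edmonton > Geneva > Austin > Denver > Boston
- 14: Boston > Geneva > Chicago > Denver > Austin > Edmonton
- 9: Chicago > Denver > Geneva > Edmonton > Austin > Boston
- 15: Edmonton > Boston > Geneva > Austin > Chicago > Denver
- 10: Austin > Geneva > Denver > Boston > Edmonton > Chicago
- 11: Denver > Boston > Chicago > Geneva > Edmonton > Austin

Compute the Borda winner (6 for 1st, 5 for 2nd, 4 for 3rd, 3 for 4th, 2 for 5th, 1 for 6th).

Denver: 9×2 + 14×3 + 9×5 + 15×1 + 10×4 + 11×6 = 226
Boston: 9×1 + 14×6 + 9×1 + 15×5 + 10×3 + 11×5 = 262
Chicago: 9×6 + 14×4 + 9×6 + 15×2 + 10×1 + 11×4 = 248
Geneva: 9×4 + 14×5 + 9×4 + 15×4 + 10×5 + 11×3 = 285
Austin: 9×3 + 14×2 + 9×2 + 15×3 + 10×6 + 11×1 = 189
Edmonton: 9×5 + 14×1 + 9×3 + 15×6 + 10×2 + 11×2 = 218

Geneva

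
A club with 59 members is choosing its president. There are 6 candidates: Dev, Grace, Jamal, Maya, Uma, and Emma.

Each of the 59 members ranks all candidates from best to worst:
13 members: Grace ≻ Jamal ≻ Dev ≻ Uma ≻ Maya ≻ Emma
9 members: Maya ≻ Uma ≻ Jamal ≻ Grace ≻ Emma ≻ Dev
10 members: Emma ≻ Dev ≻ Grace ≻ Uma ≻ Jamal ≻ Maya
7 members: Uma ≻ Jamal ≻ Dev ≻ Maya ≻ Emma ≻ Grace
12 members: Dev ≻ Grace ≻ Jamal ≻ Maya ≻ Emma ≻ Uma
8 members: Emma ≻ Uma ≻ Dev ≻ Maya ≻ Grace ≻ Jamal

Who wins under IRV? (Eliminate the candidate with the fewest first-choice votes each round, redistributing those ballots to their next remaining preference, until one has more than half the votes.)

Dev

Round 1: Dev 12, Grace 13, Jamal 0, Maya 9, Uma 7, Emma 18. Jamal eliminated.
Round 2: Dev 12, Grace 13, Maya 9, Uma 7, Emma 18. Uma eliminated.
Round 3: Dev 19, Grace 13, Maya 9, Emma 18. Maya eliminated.
Round 4: Dev 19, Grace 22, Emma 18. Emma eliminated.
Round 5: Dev 37, Grace 22. Dev has a majority (≥30).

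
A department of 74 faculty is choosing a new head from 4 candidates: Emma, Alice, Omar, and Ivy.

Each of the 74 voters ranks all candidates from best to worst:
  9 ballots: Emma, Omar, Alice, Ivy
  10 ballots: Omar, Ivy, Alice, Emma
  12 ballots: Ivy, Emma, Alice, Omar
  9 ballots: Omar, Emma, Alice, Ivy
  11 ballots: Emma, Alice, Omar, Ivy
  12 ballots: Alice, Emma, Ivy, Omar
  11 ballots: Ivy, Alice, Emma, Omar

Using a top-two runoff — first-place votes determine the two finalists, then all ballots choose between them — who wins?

Emma

Round 1 first-place votes: Emma 20, Alice 12, Omar 19, Ivy 23. Ivy and Emma advance.
Runoff: Ivy is ranked above Emma on 33 ballots, Emma above Ivy on 41.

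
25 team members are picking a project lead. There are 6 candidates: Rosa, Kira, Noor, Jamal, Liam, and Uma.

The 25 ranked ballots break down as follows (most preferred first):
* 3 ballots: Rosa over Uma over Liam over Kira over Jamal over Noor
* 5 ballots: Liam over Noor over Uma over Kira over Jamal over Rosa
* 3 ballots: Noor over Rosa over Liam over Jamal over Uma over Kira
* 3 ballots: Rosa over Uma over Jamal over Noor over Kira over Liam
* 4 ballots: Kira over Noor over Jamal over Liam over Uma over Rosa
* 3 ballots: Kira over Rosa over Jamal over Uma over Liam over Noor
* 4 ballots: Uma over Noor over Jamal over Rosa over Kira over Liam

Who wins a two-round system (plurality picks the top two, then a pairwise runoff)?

Rosa

Round 1 first-place votes: Rosa 6, Kira 7, Noor 3, Jamal 0, Liam 5, Uma 4. Kira and Rosa advance.
Runoff: Kira is ranked above Rosa on 12 ballots, Rosa above Kira on 13.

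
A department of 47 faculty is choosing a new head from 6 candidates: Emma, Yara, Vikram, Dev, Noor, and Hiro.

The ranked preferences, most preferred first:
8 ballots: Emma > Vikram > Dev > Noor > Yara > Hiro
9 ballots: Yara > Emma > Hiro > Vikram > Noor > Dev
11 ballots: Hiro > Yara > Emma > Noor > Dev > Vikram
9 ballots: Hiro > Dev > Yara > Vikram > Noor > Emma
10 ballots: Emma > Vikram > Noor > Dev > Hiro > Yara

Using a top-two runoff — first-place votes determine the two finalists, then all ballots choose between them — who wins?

Emma

Round 1 first-place votes: Emma 18, Yara 9, Vikram 0, Dev 0, Noor 0, Hiro 20. Hiro and Emma advance.
Runoff: Hiro is ranked above Emma on 20 ballots, Emma above Hiro on 27.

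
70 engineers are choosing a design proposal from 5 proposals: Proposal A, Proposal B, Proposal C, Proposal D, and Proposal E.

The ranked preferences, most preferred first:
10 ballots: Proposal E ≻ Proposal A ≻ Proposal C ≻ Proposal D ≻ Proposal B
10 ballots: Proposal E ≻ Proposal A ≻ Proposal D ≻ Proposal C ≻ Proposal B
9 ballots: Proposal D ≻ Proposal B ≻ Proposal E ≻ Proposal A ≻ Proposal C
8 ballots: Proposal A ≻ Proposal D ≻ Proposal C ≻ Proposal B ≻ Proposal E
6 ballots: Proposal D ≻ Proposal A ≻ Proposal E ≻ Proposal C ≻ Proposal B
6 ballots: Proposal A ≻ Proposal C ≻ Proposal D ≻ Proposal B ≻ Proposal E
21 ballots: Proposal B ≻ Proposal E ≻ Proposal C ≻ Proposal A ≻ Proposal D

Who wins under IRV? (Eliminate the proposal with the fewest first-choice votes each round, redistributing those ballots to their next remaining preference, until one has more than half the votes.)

Round 1: Proposal A 14, Proposal B 21, Proposal C 0, Proposal D 15, Proposal E 20. Proposal C eliminated.
Round 2: Proposal A 14, Proposal B 21, Proposal D 15, Proposal E 20. Proposal A eliminated.
Round 3: Proposal B 21, Proposal D 29, Proposal E 20. Proposal E eliminated.
Round 4: Proposal B 21, Proposal D 49. Proposal D has a majority (≥36).

Proposal D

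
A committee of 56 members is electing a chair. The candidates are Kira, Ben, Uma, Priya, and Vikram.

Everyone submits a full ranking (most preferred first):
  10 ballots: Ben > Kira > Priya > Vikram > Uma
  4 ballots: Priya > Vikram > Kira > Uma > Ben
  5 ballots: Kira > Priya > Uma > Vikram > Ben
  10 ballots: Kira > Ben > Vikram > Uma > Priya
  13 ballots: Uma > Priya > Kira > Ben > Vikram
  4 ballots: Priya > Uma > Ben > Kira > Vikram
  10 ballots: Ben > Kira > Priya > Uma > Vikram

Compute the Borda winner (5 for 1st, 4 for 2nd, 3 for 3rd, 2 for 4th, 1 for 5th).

Kira

Kira: 10×4 + 4×3 + 5×5 + 10×5 + 13×3 + 4×2 + 10×4 = 214
Ben: 10×5 + 4×1 + 5×1 + 10×4 + 13×2 + 4×3 + 10×5 = 187
Uma: 10×1 + 4×2 + 5×3 + 10×2 + 13×5 + 4×4 + 10×2 = 154
Priya: 10×3 + 4×5 + 5×4 + 10×1 + 13×4 + 4×5 + 10×3 = 182
Vikram: 10×2 + 4×4 + 5×2 + 10×3 + 13×1 + 4×1 + 10×1 = 103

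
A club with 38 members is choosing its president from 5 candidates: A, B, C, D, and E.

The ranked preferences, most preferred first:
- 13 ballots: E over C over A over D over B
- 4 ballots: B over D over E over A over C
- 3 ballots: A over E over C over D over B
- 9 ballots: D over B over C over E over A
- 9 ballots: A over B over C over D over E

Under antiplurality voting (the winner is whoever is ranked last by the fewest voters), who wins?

Last-place votes: A 9, B 16, C 4, D 0, E 9.

D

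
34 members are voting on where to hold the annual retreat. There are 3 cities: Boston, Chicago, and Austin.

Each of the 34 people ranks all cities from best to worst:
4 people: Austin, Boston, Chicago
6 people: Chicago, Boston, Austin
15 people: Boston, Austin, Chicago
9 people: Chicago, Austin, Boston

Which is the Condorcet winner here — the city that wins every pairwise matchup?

Boston

Boston vs Chicago: 19–15
Boston vs Austin: 21–13
Boston beats every other city.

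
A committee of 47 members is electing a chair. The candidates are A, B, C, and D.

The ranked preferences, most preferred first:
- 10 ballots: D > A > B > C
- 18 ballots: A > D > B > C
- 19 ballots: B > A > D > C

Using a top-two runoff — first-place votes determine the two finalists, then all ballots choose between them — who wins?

A

Round 1 first-place votes: A 18, B 19, C 0, D 10. B and A advance.
Runoff: B is ranked above A on 19 ballots, A above B on 28.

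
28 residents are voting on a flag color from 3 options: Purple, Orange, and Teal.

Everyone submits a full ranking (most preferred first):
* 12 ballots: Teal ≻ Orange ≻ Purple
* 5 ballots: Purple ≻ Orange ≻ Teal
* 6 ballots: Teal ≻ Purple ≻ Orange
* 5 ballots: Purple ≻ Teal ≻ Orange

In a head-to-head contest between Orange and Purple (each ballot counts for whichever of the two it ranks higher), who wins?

Orange is ranked above Purple on 12 ballots; Purple above Orange on 16.

Purple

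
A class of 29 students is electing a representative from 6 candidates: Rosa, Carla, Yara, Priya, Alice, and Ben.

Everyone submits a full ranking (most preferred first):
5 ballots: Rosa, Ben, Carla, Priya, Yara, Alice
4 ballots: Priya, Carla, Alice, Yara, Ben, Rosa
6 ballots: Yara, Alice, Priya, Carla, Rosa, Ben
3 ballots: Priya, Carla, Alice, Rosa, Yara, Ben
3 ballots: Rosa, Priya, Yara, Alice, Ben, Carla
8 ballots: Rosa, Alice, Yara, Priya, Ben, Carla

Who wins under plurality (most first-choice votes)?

First-place votes: Rosa 16, Carla 0, Yara 6, Priya 7, Alice 0, Ben 0.

Rosa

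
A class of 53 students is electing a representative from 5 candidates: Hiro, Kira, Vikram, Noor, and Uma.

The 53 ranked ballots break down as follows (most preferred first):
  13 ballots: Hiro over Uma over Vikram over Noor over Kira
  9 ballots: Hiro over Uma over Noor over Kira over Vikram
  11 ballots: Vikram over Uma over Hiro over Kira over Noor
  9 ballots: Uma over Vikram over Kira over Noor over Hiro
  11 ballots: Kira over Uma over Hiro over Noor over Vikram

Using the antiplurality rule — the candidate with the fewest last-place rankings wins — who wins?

Last-place votes: Hiro 9, Kira 13, Vikram 20, Noor 11, Uma 0.

Uma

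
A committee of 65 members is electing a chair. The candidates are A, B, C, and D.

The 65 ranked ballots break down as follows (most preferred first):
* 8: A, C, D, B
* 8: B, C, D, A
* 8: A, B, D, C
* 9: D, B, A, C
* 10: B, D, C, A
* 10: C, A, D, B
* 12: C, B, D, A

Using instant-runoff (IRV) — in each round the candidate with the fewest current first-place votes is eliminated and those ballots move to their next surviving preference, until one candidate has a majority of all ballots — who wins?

B

Round 1: A 16, B 18, C 22, D 9. D eliminated.
Round 2: A 16, B 27, C 22. A eliminated.
Round 3: B 35, C 30. B has a majority (≥33).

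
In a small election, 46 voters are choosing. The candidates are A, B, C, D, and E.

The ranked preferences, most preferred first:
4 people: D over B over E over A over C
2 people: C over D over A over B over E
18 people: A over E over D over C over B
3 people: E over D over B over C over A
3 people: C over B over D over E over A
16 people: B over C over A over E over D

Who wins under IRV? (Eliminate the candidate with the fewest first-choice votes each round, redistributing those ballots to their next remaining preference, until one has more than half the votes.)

Round 1: A 18, B 16, C 5, D 4, E 3. E eliminated.
Round 2: A 18, B 16, C 5, D 7. C eliminated.
Round 3: A 18, B 19, D 9. D eliminated.
Round 4: A 20, B 26. B has a majority (≥24).

B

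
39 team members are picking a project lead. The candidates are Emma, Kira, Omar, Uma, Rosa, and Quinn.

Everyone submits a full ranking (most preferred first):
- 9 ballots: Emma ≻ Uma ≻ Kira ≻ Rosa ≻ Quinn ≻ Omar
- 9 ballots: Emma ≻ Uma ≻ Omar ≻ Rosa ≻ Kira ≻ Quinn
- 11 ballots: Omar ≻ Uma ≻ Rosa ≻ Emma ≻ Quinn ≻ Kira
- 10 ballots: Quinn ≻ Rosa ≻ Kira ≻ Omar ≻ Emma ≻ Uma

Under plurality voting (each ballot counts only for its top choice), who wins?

Emma

First-place votes: Emma 18, Kira 0, Omar 11, Uma 0, Rosa 0, Quinn 10.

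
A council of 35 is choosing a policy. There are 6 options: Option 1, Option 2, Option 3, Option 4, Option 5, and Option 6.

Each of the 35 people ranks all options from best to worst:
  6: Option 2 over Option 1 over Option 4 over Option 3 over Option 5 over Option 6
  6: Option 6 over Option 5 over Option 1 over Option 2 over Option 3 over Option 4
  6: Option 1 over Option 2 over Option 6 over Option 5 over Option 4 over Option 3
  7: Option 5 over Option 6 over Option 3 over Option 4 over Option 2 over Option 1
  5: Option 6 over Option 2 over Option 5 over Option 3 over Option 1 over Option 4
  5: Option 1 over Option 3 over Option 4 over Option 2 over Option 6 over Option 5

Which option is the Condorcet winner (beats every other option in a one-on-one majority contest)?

Option 6 vs Option 1: 18–17
Option 6 vs Option 2: 18–17
Option 6 vs Option 3: 24–11
Option 6 vs Option 4: 24–11
Option 6 vs Option 5: 22–13
Option 6 beats every other option.

Option 6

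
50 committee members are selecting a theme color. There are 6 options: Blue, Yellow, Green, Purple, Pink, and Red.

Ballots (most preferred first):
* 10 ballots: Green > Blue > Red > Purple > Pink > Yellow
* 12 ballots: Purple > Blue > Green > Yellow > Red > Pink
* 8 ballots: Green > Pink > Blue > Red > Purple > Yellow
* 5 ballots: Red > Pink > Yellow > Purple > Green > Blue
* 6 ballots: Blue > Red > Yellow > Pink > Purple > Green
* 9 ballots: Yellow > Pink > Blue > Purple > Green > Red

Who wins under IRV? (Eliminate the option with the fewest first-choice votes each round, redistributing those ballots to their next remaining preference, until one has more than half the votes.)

Round 1: Blue 6, Yellow 9, Green 18, Purple 12, Pink 0, Red 5. Pink eliminated.
Round 2: Blue 6, Yellow 9, Green 18, Purple 12, Red 5. Red eliminated.
Round 3: Blue 6, Yellow 14, Green 18, Purple 12. Blue eliminated.
Round 4: Yellow 20, Green 18, Purple 12. Purple eliminated.
Round 5: Yellow 20, Green 30. Green has a majority (≥26).

Green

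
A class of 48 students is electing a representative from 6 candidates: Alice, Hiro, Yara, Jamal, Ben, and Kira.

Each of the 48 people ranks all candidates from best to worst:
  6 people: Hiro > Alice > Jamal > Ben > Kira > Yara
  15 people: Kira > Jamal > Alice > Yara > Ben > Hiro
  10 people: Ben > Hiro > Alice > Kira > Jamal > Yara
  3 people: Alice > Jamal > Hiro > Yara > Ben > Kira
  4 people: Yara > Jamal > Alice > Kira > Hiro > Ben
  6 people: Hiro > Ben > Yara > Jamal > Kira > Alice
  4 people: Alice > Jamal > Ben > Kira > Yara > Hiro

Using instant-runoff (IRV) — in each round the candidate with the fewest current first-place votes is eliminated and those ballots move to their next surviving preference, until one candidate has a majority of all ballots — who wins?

Hiro

Round 1: Alice 7, Hiro 12, Yara 4, Jamal 0, Ben 10, Kira 15. Jamal eliminated.
Round 2: Alice 7, Hiro 12, Yara 4, Ben 10, Kira 15. Yara eliminated.
Round 3: Alice 11, Hiro 12, Ben 10, Kira 15. Ben eliminated.
Round 4: Alice 11, Hiro 22, Kira 15. Alice eliminated.
Round 5: Hiro 25, Kira 23. Hiro has a majority (≥25).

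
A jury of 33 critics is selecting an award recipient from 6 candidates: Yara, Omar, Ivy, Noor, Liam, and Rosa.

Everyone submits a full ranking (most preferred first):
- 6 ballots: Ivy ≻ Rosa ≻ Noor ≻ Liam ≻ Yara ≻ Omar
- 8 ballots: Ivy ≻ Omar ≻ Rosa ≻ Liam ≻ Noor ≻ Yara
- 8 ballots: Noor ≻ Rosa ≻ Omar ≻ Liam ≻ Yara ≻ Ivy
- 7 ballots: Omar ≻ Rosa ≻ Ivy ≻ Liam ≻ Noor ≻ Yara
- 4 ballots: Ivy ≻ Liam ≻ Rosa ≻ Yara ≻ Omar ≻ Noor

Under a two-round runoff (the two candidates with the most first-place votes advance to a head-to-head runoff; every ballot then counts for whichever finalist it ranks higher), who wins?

Ivy

Round 1 first-place votes: Yara 0, Omar 7, Ivy 18, Noor 8, Liam 0, Rosa 0. Ivy and Noor advance.
Runoff: Ivy is ranked above Noor on 25 ballots, Noor above Ivy on 8.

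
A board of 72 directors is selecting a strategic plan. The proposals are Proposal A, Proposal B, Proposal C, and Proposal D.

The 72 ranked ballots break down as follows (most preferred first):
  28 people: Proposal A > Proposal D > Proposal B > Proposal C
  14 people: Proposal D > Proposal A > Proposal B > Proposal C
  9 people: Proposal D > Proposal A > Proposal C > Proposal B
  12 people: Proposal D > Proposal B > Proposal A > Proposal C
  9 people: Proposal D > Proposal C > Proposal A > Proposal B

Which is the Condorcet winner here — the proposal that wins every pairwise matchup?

Proposal D

Proposal D vs Proposal A: 44–28
Proposal D vs Proposal B: 72–0
Proposal D vs Proposal C: 72–0
Proposal D beats every other proposal.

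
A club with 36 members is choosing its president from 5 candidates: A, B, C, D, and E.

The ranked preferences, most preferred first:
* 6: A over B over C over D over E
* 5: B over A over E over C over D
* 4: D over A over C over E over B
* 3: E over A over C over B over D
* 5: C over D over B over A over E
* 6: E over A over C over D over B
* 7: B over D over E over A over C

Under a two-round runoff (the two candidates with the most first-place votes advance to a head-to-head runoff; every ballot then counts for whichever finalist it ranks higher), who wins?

B

Round 1 first-place votes: A 6, B 12, C 5, D 4, E 9. B and E advance.
Runoff: B is ranked above E on 23 ballots, E above B on 13.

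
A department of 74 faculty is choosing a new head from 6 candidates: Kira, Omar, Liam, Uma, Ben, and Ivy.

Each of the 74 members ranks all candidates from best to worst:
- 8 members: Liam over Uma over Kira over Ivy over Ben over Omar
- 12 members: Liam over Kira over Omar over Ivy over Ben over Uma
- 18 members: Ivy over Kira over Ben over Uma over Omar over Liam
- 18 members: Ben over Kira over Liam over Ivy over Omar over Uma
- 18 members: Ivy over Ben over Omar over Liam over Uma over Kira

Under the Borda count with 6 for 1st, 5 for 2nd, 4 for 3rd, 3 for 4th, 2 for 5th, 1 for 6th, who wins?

Ivy

Kira: 8×4 + 12×5 + 18×5 + 18×5 + 18×1 = 290
Omar: 8×1 + 12×4 + 18×2 + 18×2 + 18×4 = 200
Liam: 8×6 + 12×6 + 18×1 + 18×4 + 18×3 = 264
Uma: 8×5 + 12×1 + 18×3 + 18×1 + 18×2 = 160
Ben: 8×2 + 12×2 + 18×4 + 18×6 + 18×5 = 310
Ivy: 8×3 + 12×3 + 18×6 + 18×3 + 18×6 = 330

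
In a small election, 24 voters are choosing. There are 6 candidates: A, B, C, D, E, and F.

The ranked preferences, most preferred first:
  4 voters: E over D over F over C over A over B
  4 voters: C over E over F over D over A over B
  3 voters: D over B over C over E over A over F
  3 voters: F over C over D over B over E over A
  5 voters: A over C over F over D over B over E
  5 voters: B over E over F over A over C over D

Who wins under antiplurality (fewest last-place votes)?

C

Last-place votes: A 3, B 8, C 0, D 5, E 5, F 3.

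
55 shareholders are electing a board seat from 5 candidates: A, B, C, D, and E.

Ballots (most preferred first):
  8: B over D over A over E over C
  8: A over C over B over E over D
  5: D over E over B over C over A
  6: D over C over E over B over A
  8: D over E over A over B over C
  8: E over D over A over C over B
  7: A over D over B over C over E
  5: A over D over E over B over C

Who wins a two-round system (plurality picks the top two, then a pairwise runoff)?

D

Round 1 first-place votes: A 20, B 8, C 0, D 19, E 8. A and D advance.
Runoff: A is ranked above D on 20 ballots, D above A on 35.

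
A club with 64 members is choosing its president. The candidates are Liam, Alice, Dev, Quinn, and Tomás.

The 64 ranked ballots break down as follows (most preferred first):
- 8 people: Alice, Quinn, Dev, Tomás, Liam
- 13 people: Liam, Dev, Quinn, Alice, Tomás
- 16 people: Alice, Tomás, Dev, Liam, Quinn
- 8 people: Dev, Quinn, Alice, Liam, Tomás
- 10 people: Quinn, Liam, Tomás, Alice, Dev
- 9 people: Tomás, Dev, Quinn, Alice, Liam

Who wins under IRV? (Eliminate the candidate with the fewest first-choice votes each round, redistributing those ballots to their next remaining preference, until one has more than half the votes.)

Quinn

Round 1: Liam 13, Alice 24, Dev 8, Quinn 10, Tomás 9. Dev eliminated.
Round 2: Liam 13, Alice 24, Quinn 18, Tomás 9. Tomás eliminated.
Round 3: Liam 13, Alice 24, Quinn 27. Liam eliminated.
Round 4: Alice 24, Quinn 40. Quinn has a majority (≥33).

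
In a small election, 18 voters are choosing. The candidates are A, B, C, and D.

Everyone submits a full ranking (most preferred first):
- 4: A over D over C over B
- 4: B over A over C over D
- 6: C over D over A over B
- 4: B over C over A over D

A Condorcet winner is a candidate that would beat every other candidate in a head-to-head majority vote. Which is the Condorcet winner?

C

C vs A: 10–8
C vs B: 10–8
C vs D: 14–4
C beats every other candidate.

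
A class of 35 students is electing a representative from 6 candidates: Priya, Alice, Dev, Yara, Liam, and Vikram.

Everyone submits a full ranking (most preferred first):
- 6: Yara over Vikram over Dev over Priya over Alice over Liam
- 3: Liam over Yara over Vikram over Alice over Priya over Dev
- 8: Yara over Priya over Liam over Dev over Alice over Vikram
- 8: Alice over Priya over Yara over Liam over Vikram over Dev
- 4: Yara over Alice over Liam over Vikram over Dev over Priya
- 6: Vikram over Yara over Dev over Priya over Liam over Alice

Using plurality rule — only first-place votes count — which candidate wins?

Yara

First-place votes: Priya 0, Alice 8, Dev 0, Yara 18, Liam 3, Vikram 6.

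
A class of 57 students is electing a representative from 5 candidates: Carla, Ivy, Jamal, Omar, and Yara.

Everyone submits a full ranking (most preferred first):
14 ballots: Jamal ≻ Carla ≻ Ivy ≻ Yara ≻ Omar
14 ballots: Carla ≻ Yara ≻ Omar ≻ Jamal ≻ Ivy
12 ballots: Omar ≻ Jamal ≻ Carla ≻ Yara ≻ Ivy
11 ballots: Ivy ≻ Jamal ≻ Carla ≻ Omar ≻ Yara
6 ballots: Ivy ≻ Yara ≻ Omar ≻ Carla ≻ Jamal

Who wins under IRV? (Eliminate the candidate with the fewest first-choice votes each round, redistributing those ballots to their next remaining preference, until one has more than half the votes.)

Round 1: Carla 14, Ivy 17, Jamal 14, Omar 12, Yara 0. Yara eliminated.
Round 2: Carla 14, Ivy 17, Jamal 14, Omar 12. Omar eliminated.
Round 3: Carla 14, Ivy 17, Jamal 26. Carla eliminated.
Round 4: Ivy 17, Jamal 40. Jamal has a majority (≥29).

Jamal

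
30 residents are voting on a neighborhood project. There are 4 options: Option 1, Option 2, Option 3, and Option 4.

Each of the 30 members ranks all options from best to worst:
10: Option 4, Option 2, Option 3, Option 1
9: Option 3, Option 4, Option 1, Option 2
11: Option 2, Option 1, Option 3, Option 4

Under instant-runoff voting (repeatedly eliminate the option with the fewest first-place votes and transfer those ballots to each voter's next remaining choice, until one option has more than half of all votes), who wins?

Round 1: Option 1 0, Option 2 11, Option 3 9, Option 4 10. Option 1 eliminated.
Round 2: Option 2 11, Option 3 9, Option 4 10. Option 3 eliminated.
Round 3: Option 2 11, Option 4 19. Option 4 has a majority (≥16).

Option 4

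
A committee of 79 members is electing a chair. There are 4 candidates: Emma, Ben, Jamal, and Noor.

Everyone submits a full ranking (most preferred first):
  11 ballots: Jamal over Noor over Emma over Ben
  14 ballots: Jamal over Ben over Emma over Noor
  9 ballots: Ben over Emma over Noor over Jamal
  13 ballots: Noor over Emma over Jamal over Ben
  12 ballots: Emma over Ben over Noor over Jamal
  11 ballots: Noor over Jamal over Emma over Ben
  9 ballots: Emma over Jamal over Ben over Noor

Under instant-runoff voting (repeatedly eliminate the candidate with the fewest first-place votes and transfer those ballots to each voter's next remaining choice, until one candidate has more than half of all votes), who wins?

Emma

Round 1: Emma 21, Ben 9, Jamal 25, Noor 24. Ben eliminated.
Round 2: Emma 30, Jamal 25, Noor 24. Noor eliminated.
Round 3: Emma 43, Jamal 36. Emma has a majority (≥40).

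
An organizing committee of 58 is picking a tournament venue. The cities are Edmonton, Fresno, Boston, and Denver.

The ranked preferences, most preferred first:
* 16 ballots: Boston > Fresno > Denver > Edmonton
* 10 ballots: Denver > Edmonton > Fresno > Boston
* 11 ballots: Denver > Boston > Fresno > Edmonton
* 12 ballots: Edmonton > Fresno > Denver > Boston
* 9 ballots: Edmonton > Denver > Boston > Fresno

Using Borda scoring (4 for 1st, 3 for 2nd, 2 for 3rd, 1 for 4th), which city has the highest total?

Edmonton: 16×1 + 10×3 + 11×1 + 12×4 + 9×4 = 141
Fresno: 16×3 + 10×2 + 11×2 + 12×3 + 9×1 = 135
Boston: 16×4 + 10×1 + 11×3 + 12×1 + 9×2 = 137
Denver: 16×2 + 10×4 + 11×4 + 12×2 + 9×3 = 167

Denver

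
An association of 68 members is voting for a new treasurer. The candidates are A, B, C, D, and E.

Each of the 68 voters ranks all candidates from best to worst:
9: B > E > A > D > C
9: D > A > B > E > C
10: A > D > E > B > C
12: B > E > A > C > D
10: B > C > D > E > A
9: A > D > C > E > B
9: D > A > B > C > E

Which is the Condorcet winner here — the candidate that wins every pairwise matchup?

A

A vs B: 37–31
A vs C: 58–10
A vs D: 40–28
A vs E: 37–31
A beats every other candidate.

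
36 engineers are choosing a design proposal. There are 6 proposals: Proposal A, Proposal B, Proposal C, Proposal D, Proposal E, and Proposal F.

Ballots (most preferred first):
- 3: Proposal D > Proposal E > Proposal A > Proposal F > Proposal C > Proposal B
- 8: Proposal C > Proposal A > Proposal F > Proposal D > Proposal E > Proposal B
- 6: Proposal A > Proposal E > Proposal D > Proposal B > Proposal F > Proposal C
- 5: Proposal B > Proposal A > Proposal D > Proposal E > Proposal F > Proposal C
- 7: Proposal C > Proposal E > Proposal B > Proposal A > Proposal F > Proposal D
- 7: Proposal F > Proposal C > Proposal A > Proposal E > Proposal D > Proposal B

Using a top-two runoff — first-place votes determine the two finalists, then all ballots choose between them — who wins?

Proposal F

Round 1 first-place votes: Proposal A 6, Proposal B 5, Proposal C 15, Proposal D 3, Proposal E 0, Proposal F 7. Proposal C and Proposal F advance.
Runoff: Proposal C is ranked above Proposal F on 15 ballots, Proposal F above Proposal C on 21.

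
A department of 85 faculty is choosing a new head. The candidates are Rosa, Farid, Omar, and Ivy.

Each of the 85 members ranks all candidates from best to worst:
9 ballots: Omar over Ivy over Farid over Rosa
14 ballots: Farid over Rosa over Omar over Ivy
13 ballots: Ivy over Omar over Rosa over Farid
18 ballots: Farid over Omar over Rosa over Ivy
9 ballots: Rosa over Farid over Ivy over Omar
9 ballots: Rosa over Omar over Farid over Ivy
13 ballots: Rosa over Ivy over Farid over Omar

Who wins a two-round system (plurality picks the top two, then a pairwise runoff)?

Round 1 first-place votes: Rosa 31, Farid 32, Omar 9, Ivy 13. Farid and Rosa advance.
Runoff: Farid is ranked above Rosa on 41 ballots, Rosa above Farid on 44.

Rosa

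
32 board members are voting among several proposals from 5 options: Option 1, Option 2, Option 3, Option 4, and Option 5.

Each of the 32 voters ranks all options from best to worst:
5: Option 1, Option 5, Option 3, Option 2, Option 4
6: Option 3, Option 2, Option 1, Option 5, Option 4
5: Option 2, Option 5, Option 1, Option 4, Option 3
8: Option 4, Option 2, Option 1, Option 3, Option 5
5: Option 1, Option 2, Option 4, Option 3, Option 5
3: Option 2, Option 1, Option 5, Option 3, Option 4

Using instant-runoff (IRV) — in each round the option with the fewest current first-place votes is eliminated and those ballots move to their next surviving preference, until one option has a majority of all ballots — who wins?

Option 2

Round 1: Option 1 10, Option 2 8, Option 3 6, Option 4 8, Option 5 0. Option 5 eliminated.
Round 2: Option 1 10, Option 2 8, Option 3 6, Option 4 8. Option 3 eliminated.
Round 3: Option 1 10, Option 2 14, Option 4 8. Option 4 eliminated.
Round 4: Option 1 10, Option 2 22. Option 2 has a majority (≥17).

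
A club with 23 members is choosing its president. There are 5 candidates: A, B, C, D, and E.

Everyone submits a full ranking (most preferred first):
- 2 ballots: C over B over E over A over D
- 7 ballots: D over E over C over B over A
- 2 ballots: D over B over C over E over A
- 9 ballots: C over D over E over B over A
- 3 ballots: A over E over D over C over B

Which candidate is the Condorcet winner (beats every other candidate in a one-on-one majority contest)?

D

D vs A: 18–5
D vs B: 21–2
D vs C: 12–11
D vs E: 18–5
D beats every other candidate.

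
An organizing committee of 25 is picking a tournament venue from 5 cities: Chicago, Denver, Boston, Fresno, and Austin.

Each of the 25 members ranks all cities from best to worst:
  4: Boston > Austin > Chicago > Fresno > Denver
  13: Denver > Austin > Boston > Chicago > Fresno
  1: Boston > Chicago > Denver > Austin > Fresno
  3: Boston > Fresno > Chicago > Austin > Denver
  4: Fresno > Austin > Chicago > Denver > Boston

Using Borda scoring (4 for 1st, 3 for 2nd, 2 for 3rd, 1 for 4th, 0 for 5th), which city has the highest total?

Chicago: 4×2 + 13×1 + 1×3 + 3×2 + 4×2 = 38
Denver: 4×0 + 13×4 + 1×2 + 3×0 + 4×1 = 58
Boston: 4×4 + 13×2 + 1×4 + 3×4 + 4×0 = 58
Fresno: 4×1 + 13×0 + 1×0 + 3×3 + 4×4 = 29
Austin: 4×3 + 13×3 + 1×1 + 3×1 + 4×3 = 67

Austin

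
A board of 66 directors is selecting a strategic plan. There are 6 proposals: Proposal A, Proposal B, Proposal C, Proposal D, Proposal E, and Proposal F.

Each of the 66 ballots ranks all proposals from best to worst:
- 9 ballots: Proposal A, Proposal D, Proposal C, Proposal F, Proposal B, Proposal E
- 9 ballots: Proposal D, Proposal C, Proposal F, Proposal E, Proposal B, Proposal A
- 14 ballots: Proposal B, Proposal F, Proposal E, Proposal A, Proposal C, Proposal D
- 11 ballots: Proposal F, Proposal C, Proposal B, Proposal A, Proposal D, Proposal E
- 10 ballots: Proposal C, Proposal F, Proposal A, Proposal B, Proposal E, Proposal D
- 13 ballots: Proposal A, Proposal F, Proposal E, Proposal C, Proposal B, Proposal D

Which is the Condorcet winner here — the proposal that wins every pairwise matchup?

Proposal F vs Proposal A: 44–22
Proposal F vs Proposal B: 52–14
Proposal F vs Proposal C: 38–28
Proposal F vs Proposal D: 48–18
Proposal F vs Proposal E: 66–0
Proposal F beats every other proposal.

Proposal F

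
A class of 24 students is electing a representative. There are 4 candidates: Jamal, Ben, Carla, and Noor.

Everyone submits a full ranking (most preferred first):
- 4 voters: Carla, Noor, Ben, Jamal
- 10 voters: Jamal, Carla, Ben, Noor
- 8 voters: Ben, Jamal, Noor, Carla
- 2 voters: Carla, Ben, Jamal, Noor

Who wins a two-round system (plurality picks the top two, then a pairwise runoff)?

Ben

Round 1 first-place votes: Jamal 10, Ben 8, Carla 6, Noor 0. Jamal and Ben advance.
Runoff: Jamal is ranked above Ben on 10 ballots, Ben above Jamal on 14.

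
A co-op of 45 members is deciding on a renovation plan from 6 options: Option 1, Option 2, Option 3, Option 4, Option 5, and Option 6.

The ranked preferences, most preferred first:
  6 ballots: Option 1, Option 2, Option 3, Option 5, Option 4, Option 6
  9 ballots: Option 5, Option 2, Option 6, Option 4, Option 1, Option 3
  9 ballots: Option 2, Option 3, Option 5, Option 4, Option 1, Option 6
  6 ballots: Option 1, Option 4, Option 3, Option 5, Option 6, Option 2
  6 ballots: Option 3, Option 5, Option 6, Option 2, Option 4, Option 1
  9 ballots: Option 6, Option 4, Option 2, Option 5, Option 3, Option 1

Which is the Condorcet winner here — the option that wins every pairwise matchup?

Option 2 vs Option 1: 33–12
Option 2 vs Option 3: 33–12
Option 2 vs Option 4: 30–15
Option 2 vs Option 5: 24–21
Option 2 vs Option 6: 24–21
Option 2 beats every other option.

Option 2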